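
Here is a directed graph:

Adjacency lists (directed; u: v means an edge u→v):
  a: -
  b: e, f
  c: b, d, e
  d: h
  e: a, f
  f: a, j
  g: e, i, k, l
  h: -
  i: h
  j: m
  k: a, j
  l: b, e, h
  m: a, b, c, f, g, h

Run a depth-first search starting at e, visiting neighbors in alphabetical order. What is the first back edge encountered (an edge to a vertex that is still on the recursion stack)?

DFS from e (visiting neighbors in alphabetical order); mark gray on enter, black on exit:
e gray
  a gray
  a black
  f gray
    f→a: a black — skip
    j gray
      m gray
        m→a: a black — skip
        b gray
          b→e: e is gray → back edge
First back edge: b → e.

b->e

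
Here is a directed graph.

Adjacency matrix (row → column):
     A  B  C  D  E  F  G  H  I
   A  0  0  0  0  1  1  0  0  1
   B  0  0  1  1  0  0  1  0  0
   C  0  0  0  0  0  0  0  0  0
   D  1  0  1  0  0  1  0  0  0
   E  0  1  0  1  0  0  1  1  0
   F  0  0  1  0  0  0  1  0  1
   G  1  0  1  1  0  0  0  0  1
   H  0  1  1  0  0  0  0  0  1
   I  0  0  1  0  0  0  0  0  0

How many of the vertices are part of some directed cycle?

A vertex is on a directed cycle iff it belongs to a strongly connected component of size ≥ 2 (or has a self-loop).
The vertices on cycles are {A, B, D, E, F, G, H} — 7 in total.

7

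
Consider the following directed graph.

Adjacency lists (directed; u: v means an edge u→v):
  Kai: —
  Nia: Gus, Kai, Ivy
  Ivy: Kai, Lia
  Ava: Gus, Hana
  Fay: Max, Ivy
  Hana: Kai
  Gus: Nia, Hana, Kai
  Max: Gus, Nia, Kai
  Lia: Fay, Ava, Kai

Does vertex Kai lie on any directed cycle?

Kai lies on a cycle iff there is a path from Kai back to itself.
Exploring from Kai, it never reaches itself; equivalently, its strongly connected component is a singleton.

No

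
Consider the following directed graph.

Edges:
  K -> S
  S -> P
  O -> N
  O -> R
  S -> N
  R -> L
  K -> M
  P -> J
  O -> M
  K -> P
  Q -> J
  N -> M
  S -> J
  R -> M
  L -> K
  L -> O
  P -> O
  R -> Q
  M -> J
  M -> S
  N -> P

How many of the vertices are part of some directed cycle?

A vertex is on a directed cycle iff it belongs to a strongly connected component of size ≥ 2 (or has a self-loop).
The vertices on cycles are {K, L, M, N, O, P, R, S} — 8 in total.

8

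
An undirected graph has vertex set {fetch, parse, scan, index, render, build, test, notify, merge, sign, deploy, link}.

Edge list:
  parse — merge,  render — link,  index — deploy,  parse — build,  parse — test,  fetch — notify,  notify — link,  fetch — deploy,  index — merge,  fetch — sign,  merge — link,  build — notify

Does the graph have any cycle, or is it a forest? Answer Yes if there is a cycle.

Yes

DFS, tracking each vertex's parent; an edge to a visited non-parent vertex closes a cycle.
Start from render:
visit render (parent –)
  visit link (parent render)
    visit notify (parent link)
      visit fetch (parent notify)
        visit deploy (parent fetch)
          deploy–fetch: parent, skip
          visit index (parent deploy)
            visit merge (parent index)
              merge–index: parent, skip
              merge–link: link visited and ≠ parent → cycle
Cycle: link – notify – fetch – deploy – index – merge – link.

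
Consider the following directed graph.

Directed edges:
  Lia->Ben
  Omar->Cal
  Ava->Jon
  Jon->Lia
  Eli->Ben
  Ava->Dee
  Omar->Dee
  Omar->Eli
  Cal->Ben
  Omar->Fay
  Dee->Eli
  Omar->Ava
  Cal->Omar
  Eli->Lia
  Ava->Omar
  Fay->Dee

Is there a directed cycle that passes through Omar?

Yes

Omar is on a cycle iff Omar can reach itself via ≥1 edge.
Omar → Ava → Omar — yes.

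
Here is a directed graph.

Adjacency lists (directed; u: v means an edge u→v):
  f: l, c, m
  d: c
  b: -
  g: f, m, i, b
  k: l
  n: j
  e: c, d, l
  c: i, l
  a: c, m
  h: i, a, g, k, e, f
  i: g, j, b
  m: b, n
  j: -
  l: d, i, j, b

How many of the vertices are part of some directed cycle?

6

A vertex is on a directed cycle iff it belongs to a strongly connected component of size ≥ 2 (or has a self-loop).
The vertices on cycles are {c, d, f, g, i, l} — 6 in total.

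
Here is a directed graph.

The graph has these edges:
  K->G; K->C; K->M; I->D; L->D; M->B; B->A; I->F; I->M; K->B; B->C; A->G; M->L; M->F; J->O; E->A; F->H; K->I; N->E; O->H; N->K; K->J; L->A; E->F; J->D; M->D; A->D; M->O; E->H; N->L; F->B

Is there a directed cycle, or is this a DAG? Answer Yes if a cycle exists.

DFS with white/gray/black marking, starting from K:
K gray
  C gray
  C black
  B gray
    B→C: C black — skip
    A gray
      D gray
      D black
      G gray
      G black
    A black
  B black
  J gray
    J→D: D black — skip
    O gray
      H gray
      H black
    O black
  J black
  K→G: G black — skip
  I gray
    I→D: D black — skip
    M gray
      M→D: D black — skip
      L gray
        L→A: A black — skip
        L→D: D black — skip
      L black
      M→O: O black — skip
      F gray
        F→B: B black — skip
        F→H: H black — skip
      F black
      M→B: B black — skip
    M black
    I→F: F black — skip
  I black
  K→M: M black — skip
K black
E gray
  E→A: A black — skip
  E→F: F black — skip
  E→H: H black — skip
E black
N gray
  N→K: K black — skip
  N→L: L black — skip
  N→E: E black — skip
N black
Every edge goes to a white or black vertex — no back edge, so the graph is acyclic.

No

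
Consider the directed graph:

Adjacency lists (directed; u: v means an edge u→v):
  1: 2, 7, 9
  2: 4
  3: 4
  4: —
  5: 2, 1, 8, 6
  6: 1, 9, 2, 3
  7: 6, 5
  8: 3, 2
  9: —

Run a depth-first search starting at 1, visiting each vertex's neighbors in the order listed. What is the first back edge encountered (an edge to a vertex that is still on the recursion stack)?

6->1

DFS from 1 (visiting each vertex's neighbors in the order listed); mark gray on enter, black on exit:
1 gray
  2 gray
    4 gray
    4 black
  2 black
  7 gray
    6 gray
      6→1: 1 is gray → back edge
First back edge: 6 → 1.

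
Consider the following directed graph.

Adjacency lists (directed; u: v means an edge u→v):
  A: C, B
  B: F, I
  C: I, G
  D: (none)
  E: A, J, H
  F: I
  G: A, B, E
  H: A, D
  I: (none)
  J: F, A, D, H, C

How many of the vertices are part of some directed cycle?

6

A vertex is on a directed cycle iff it belongs to a strongly connected component of size ≥ 2 (or has a self-loop).
The vertices on cycles are {A, C, E, G, H, J} — 6 in total.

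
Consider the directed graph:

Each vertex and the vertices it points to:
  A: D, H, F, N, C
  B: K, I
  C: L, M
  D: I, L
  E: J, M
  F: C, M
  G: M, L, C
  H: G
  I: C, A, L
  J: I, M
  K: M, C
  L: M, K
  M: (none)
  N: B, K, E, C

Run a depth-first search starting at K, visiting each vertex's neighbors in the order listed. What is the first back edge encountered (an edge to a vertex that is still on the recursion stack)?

L->K

DFS from K (visiting each vertex's neighbors in the order listed); mark gray on enter, black on exit:
K gray
  M gray
  M black
  C gray
    L gray
      L→M: M black — skip
      L→K: K is gray → back edge
First back edge: L → K.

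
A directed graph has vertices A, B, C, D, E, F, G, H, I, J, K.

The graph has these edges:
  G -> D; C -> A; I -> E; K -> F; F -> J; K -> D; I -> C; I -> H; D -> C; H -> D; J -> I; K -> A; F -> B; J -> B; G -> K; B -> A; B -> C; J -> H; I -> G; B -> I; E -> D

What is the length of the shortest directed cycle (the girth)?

For each vertex v, BFS finds the shortest path from v back to v.
The shortest such closed walk is F → B → I → G → K → F, length 5.

5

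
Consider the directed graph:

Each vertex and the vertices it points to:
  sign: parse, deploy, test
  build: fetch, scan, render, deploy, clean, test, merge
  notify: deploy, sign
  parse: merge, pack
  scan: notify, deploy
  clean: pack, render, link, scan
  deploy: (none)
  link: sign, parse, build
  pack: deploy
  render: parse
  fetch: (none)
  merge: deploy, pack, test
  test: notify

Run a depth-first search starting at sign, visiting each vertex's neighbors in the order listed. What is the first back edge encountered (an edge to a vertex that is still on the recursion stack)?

notify->sign

DFS from sign (visiting each vertex's neighbors in the order listed); mark gray on enter, black on exit:
sign gray
  parse gray
    merge gray
      deploy gray
      deploy black
      pack gray
        pack→deploy: deploy black — skip
      pack black
      test gray
        notify gray
          notify→deploy: deploy black — skip
          notify→sign: sign is gray → back edge
First back edge: notify → sign.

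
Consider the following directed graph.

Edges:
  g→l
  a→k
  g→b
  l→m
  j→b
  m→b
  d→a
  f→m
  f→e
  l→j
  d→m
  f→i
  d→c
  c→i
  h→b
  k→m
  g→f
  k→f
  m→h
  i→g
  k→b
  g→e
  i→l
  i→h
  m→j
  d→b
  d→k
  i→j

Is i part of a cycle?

i is on a cycle iff i can reach itself via ≥1 edge.
i → g → f → i — yes.

Yes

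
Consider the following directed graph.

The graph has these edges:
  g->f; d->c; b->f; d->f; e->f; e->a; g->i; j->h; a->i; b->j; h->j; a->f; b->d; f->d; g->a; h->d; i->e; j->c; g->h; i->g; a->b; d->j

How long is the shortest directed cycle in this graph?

2

For each vertex v, BFS finds the shortest path from v back to v.
The shortest such closed walk is i → g → i, length 2.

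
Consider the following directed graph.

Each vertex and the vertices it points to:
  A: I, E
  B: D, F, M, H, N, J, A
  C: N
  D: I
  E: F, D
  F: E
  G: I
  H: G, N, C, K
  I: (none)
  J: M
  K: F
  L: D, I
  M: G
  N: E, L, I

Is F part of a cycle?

F is on a cycle iff F can reach itself via ≥1 edge.
F → E → F — yes.

Yes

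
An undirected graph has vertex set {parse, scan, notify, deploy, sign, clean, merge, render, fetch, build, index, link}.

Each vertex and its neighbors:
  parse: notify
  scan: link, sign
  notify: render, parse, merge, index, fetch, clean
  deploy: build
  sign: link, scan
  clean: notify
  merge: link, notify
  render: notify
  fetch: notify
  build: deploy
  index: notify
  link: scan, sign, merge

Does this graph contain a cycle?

DFS, tracking each vertex's parent; an edge to a visited non-parent vertex closes a cycle.
Start from index:
visit index (parent –)
  visit notify (parent index)
    visit render (parent notify)
      render–notify: parent, skip
    visit parse (parent notify)
      parse–notify: parent, skip
    visit merge (parent notify)
      visit link (parent merge)
        visit scan (parent link)
          scan–link: parent, skip
          visit sign (parent scan)
            sign–link: link visited and ≠ parent → cycle
Cycle: link – scan – sign – link.

Yes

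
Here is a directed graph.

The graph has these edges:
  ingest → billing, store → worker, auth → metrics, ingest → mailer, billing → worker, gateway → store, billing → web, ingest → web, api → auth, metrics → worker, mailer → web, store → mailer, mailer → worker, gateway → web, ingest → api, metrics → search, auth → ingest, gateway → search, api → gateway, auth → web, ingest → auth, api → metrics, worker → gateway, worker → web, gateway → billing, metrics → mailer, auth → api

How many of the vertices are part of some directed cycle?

8

A vertex is on a directed cycle iff it belongs to a strongly connected component of size ≥ 2 (or has a self-loop).
The vertices on cycles are {api, auth, store, ingest, mailer, worker, billing, gateway} — 8 in total.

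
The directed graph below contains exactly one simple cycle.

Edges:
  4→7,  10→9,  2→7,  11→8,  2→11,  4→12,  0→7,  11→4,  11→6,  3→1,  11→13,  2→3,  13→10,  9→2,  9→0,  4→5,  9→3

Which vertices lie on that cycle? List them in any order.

DFS with gray/black marking from 11:
11 gray
  6 gray
  6 black
  8 gray
  8 black
  13 gray
    10 gray
      9 gray
        3 gray
          1 gray
          1 black
        3 black
        0 gray
          7 gray
          7 black
        0 black
        2 gray
          2→3: 3 black — skip
          2→11: 11 is gray → back edge
Back edge closes the cycle 11 → 13 → 10 → 9 → 2 → 11; its vertices are {2, 9, 10, 11, 13}.

2, 9, 10, 11, 13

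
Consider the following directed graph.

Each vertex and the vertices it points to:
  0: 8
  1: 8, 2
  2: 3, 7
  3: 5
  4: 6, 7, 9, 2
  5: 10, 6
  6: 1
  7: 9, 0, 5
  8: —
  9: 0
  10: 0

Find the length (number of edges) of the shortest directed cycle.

5

For each vertex v, BFS finds the shortest path from v back to v.
The shortest such closed walk is 2 → 3 → 5 → 6 → 1 → 2, length 5.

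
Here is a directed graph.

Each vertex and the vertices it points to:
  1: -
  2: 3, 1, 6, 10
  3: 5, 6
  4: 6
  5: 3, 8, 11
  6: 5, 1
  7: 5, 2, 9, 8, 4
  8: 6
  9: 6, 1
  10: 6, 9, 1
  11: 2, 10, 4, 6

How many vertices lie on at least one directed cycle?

A vertex is on a directed cycle iff it belongs to a strongly connected component of size ≥ 2 (or has a self-loop).
The vertices on cycles are {2, 3, 4, 5, 6, 8, 9, 10, 11} — 9 in total.

9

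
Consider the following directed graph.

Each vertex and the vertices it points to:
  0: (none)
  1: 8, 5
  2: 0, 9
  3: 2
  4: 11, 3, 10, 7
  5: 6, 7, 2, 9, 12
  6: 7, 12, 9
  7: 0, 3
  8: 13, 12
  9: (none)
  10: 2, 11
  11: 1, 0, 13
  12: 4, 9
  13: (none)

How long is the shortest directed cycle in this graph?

5

For each vertex v, BFS finds the shortest path from v back to v.
The shortest such closed walk is 4 → 11 → 1 → 8 → 12 → 4, length 5.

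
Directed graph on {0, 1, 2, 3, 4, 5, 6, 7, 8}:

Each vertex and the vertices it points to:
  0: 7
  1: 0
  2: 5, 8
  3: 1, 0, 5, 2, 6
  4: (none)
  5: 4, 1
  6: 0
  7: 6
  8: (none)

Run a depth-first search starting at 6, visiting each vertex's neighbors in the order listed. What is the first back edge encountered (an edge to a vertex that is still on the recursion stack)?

DFS from 6 (visiting each vertex's neighbors in the order listed); mark gray on enter, black on exit:
6 gray
  0 gray
    7 gray
      7→6: 6 is gray → back edge
First back edge: 7 → 6.

7->6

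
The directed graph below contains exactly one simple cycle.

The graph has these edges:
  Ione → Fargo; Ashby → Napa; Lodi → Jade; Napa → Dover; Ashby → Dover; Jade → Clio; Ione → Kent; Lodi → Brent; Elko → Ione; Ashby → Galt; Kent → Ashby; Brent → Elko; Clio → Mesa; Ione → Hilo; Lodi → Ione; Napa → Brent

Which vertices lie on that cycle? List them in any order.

DFS with gray/black marking from Brent:
Brent gray
  Elko gray
    Ione gray
      Kent gray
        Ashby gray
          Dover gray
          Dover black
          Galt gray
          Galt black
          Napa gray
            Napa→Dover: Dover black — skip
            Napa→Brent: Brent is gray → back edge
Back edge closes the cycle Brent → Elko → Ione → Kent → Ashby → Napa → Brent; its vertices are {Elko, Ione, Kent, Napa, Ashby, Brent}.

Elko, Ione, Kent, Napa, Ashby, Brent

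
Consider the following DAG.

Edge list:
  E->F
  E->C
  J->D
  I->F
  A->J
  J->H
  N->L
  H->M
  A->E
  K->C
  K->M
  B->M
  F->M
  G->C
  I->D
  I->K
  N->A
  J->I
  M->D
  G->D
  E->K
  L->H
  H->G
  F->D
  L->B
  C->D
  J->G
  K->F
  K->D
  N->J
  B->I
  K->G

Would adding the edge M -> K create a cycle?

Yes

Adding M→K creates a cycle iff K can already reach M.
Path from K: K → M.
So K → … → M → K is a cycle.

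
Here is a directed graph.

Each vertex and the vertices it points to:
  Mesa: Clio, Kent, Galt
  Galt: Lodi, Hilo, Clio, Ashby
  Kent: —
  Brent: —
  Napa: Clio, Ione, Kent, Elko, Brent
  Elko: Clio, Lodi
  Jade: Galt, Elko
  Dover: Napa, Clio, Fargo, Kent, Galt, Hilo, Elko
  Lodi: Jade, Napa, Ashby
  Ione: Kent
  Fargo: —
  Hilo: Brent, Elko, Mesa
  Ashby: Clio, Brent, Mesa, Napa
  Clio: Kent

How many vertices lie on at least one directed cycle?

A vertex is on a directed cycle iff it belongs to a strongly connected component of size ≥ 2 (or has a self-loop).
The vertices on cycles are {Elko, Galt, Hilo, Jade, Lodi, Mesa, Napa, Ashby} — 8 in total.

8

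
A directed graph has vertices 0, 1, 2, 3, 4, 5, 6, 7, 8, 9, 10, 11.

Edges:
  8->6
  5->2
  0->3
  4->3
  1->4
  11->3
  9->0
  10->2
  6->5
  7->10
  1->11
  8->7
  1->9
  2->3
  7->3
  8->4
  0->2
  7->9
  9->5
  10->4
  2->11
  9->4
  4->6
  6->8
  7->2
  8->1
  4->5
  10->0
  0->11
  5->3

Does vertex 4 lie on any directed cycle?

Yes

4 is on a cycle iff 4 can reach itself via ≥1 edge.
4 → 6 → 8 → 4 — yes.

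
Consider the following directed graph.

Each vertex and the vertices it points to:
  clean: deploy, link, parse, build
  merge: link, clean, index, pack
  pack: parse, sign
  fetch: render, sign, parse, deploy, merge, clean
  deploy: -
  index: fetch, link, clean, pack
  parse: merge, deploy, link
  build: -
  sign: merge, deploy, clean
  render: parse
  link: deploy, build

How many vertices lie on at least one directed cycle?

A vertex is on a directed cycle iff it belongs to a strongly connected component of size ≥ 2 (or has a self-loop).
The vertices on cycles are {pack, sign, clean, fetch, index, merge, parse, render} — 8 in total.

8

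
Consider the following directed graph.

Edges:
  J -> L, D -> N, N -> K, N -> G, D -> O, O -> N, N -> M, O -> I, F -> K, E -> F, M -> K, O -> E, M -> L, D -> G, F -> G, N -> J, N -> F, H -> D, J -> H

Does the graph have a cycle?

DFS with white/gray/black marking, starting from O:
O gray
  I gray
  I black
  N gray
    K gray
    K black
    M gray
      L gray
      L black
      M→K: K black — skip
    M black
    G gray
    G black
    J gray
      H gray
        D gray
          D→O: O is gray → back edge
Back edge found, so a cycle exists: O → N → J → H → D → O.

Yes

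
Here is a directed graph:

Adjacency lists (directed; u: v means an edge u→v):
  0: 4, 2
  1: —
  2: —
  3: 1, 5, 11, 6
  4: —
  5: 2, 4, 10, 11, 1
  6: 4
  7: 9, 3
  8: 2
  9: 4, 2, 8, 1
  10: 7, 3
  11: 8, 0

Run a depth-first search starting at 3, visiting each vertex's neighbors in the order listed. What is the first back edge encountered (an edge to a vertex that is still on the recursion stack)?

7->3

DFS from 3 (visiting each vertex's neighbors in the order listed); mark gray on enter, black on exit:
3 gray
  1 gray
  1 black
  5 gray
    2 gray
    2 black
    4 gray
    4 black
    10 gray
      7 gray
        9 gray
          9→4: 4 black — skip
          9→2: 2 black — skip
          8 gray
            8→2: 2 black — skip
          8 black
          9→1: 1 black — skip
        9 black
        7→3: 3 is gray → back edge
First back edge: 7 → 3.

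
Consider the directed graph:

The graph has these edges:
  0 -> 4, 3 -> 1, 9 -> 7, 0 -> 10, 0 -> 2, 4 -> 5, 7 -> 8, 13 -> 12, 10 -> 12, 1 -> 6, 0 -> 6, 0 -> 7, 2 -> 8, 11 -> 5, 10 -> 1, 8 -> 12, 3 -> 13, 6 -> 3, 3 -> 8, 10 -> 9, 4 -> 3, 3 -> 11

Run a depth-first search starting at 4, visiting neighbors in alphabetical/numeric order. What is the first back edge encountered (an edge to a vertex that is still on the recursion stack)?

DFS from 4 (visiting neighbors in alphabetical/numeric order); mark gray on enter, black on exit:
4 gray
  3 gray
    1 gray
      6 gray
        6→3: 3 is gray → back edge
First back edge: 6 → 3.

6→3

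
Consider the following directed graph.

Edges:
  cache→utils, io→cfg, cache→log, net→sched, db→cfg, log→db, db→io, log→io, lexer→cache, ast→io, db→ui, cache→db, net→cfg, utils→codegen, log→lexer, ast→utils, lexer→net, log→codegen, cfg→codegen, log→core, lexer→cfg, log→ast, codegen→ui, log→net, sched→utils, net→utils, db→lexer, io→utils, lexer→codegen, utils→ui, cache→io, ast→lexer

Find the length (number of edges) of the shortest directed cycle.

For each vertex v, BFS finds the shortest path from v back to v.
The shortest such closed walk is log → lexer → cache → log, length 3.

3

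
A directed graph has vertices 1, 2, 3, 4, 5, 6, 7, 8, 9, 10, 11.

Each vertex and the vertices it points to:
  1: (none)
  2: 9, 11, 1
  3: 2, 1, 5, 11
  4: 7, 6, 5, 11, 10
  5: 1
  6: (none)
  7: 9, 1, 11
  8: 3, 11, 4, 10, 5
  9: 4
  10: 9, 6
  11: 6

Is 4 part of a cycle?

Yes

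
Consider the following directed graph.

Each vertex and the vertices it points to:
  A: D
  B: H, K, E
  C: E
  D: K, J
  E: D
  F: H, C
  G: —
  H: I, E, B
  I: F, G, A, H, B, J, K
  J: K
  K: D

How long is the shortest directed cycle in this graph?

2

For each vertex v, BFS finds the shortest path from v back to v.
The shortest such closed walk is I → H → I, length 2.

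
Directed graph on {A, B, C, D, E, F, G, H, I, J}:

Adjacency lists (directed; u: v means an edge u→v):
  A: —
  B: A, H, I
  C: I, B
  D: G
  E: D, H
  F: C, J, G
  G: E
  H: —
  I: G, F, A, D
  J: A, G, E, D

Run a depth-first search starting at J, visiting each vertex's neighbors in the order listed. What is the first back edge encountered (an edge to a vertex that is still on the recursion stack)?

DFS from J (visiting each vertex's neighbors in the order listed); mark gray on enter, black on exit:
J gray
  A gray
  A black
  G gray
    E gray
      D gray
        D→G: G is gray → back edge
First back edge: D → G.

D->G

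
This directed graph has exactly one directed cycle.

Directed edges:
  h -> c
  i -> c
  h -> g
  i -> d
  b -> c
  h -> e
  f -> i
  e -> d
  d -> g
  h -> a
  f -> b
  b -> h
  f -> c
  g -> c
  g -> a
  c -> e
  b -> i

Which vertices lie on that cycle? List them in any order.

c, d, e, g

DFS with gray/black marking from c:
c gray
  e gray
    d gray
      g gray
        g→c: c is gray → back edge
Back edge closes the cycle c → e → d → g → c; its vertices are {c, d, e, g}.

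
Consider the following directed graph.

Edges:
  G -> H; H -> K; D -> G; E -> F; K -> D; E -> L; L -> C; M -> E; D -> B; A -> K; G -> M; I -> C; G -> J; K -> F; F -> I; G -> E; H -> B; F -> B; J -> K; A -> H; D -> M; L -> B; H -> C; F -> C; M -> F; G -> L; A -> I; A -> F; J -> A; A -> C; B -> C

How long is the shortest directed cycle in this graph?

4

For each vertex v, BFS finds the shortest path from v back to v.
The shortest such closed walk is D → G → H → K → D, length 4.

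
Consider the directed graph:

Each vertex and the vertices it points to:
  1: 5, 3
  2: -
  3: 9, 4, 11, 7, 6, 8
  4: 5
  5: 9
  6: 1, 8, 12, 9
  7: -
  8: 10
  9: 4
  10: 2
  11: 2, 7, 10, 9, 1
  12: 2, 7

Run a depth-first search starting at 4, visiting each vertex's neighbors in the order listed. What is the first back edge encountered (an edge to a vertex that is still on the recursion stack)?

9->4

DFS from 4 (visiting each vertex's neighbors in the order listed); mark gray on enter, black on exit:
4 gray
  5 gray
    9 gray
      9→4: 4 is gray → back edge
First back edge: 9 → 4.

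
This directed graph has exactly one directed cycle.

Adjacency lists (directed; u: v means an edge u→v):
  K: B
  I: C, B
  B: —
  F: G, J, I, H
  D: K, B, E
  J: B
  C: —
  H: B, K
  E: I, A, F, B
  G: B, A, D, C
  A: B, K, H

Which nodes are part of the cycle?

D, E, F, G

DFS with gray/black marking from E:
E gray
  I gray
    C gray
    C black
    B gray
    B black
  I black
  A gray
    A→B: B black — skip
    K gray
      K→B: B black — skip
    K black
    H gray
      H→B: B black — skip
      H→K: K black — skip
    H black
  A black
  F gray
    G gray
      G→B: B black — skip
      G→A: A black — skip
      D gray
        D→K: K black — skip
        D→B: B black — skip
        D→E: E is gray → back edge
Back edge closes the cycle E → F → G → D → E; its vertices are {D, E, F, G}.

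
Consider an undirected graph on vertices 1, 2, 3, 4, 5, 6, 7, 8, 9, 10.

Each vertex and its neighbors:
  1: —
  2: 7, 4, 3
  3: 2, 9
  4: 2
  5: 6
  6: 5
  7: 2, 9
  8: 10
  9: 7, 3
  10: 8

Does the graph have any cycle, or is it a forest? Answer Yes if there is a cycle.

Yes

DFS, tracking each vertex's parent; an edge to a visited non-parent vertex closes a cycle.
Start from 2:
visit 2 (parent –)
  visit 7 (parent 2)
    7–2: parent, skip
    visit 9 (parent 7)
      9–7: parent, skip
      visit 3 (parent 9)
        3–2: 2 visited and ≠ parent → cycle
Cycle: 2 – 7 – 9 – 3 – 2.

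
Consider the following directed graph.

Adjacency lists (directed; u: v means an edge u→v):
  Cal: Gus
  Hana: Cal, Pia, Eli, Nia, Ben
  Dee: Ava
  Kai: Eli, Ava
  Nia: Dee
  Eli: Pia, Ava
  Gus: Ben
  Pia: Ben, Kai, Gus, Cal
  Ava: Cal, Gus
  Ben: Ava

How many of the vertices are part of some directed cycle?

A vertex is on a directed cycle iff it belongs to a strongly connected component of size ≥ 2 (or has a self-loop).
The vertices on cycles are {Ava, Ben, Cal, Eli, Gus, Kai, Pia} — 7 in total.

7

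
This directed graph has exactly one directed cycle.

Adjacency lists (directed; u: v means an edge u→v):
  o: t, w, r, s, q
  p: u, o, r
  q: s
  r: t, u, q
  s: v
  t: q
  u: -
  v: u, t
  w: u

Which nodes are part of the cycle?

DFS with gray/black marking from t:
t gray
  q gray
    s gray
      v gray
        u gray
        u black
        v→t: t is gray → back edge
Back edge closes the cycle t → q → s → v → t; its vertices are {q, s, t, v}.

q, s, t, v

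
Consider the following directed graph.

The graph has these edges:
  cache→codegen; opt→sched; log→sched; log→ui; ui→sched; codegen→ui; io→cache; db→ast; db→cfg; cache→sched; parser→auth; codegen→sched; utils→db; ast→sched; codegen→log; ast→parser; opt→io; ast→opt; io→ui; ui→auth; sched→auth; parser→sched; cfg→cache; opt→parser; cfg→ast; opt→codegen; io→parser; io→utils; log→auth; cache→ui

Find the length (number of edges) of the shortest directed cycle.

5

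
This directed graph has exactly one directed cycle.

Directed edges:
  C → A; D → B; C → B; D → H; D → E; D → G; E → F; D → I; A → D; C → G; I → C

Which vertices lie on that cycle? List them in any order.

DFS with gray/black marking from A:
A gray
  D gray
    I gray
      C gray
        C→A: A is gray → back edge
Back edge closes the cycle A → D → I → C → A; its vertices are {A, C, D, I}.

A, C, D, I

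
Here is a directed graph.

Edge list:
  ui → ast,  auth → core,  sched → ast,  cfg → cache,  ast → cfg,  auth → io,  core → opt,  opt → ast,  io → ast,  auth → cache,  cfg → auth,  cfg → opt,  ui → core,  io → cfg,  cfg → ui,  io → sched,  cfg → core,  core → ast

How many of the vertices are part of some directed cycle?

A vertex is on a directed cycle iff it belongs to a strongly connected component of size ≥ 2 (or has a self-loop).
The vertices on cycles are {io, ui, ast, cfg, opt, auth, core, sched} — 8 in total.

8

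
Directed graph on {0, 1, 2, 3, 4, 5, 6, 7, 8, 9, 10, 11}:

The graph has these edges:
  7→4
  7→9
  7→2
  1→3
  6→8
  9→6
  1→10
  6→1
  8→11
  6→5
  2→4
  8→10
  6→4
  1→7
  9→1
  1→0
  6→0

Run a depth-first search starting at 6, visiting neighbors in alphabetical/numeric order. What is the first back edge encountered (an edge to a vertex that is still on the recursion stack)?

9→1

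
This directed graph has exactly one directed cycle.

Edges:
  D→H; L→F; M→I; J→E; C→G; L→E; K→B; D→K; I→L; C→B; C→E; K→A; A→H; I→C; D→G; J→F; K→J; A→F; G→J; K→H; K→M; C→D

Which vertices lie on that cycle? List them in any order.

C, D, I, K, M

DFS with gray/black marking from I:
I gray
  C gray
    G gray
      J gray
        F gray
        F black
        E gray
        E black
      J black
    G black
    C→E: E black — skip
    B gray
    B black
    D gray
      H gray
      H black
      D→G: G black — skip
      K gray
        K→H: H black — skip
        M gray
          M→I: I is gray → back edge
Back edge closes the cycle I → C → D → K → M → I; its vertices are {C, D, I, K, M}.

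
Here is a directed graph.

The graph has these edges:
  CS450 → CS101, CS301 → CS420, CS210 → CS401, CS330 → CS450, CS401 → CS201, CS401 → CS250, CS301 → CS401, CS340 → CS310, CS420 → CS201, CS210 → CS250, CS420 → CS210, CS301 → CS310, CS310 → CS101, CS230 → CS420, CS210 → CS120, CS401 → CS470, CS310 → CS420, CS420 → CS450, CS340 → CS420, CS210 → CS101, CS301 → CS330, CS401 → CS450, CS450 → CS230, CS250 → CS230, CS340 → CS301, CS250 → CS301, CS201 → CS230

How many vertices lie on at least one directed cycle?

A vertex is on a directed cycle iff it belongs to a strongly connected component of size ≥ 2 (or has a self-loop).
The vertices on cycles are {CS201, CS210, CS230, CS250, CS301, CS310, CS330, CS401, CS420, CS450} — 10 in total.

10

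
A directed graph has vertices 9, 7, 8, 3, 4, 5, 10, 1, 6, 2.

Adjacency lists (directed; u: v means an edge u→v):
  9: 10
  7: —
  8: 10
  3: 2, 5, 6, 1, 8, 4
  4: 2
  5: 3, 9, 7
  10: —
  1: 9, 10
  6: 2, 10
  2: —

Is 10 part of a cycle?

No

10 lies on a cycle iff there is a path from 10 back to itself.
Exploring from 10, it never reaches itself; equivalently, its strongly connected component is a singleton.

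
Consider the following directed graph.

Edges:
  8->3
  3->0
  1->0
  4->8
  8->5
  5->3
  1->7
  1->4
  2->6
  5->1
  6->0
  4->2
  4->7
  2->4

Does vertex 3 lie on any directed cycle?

3 lies on a cycle iff there is a path from 3 back to itself.
Exploring from 3, it never reaches itself; equivalently, its strongly connected component is a singleton.

No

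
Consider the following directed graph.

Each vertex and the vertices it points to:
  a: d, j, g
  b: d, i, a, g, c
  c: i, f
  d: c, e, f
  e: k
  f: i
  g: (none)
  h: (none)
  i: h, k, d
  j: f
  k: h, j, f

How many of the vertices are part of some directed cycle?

7

A vertex is on a directed cycle iff it belongs to a strongly connected component of size ≥ 2 (or has a self-loop).
The vertices on cycles are {c, d, e, f, i, j, k} — 7 in total.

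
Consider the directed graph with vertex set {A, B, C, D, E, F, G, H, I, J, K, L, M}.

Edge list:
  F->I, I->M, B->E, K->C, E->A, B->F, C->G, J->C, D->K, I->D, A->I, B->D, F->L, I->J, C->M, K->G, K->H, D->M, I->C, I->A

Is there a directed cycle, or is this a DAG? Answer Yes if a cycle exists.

DFS with white/gray/black marking, starting from G:
G gray
G black
A gray
  I gray
    I→A: A is gray → back edge
Back edge found, so a cycle exists: A → I → A.

Yes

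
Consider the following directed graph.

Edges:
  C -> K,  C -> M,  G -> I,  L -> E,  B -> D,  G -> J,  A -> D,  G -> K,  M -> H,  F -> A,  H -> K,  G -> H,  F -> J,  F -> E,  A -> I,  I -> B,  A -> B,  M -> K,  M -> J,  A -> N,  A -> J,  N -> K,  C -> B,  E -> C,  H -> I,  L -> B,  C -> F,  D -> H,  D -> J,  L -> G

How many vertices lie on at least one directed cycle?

7

A vertex is on a directed cycle iff it belongs to a strongly connected component of size ≥ 2 (or has a self-loop).
The vertices on cycles are {B, C, D, E, F, H, I} — 7 in total.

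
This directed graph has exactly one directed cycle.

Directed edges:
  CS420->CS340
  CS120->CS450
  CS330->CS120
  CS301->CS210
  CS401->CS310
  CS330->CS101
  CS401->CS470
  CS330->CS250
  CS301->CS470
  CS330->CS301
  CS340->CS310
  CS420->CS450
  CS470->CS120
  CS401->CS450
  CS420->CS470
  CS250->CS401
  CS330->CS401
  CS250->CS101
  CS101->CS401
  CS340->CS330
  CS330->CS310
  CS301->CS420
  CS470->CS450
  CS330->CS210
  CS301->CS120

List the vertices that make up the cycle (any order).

CS301, CS330, CS340, CS420

DFS with gray/black marking from CS420:
CS420 gray
  CS470 gray
    CS120 gray
      CS450 gray
      CS450 black
    CS120 black
    CS470→CS450: CS450 black — skip
  CS470 black
  CS420→CS450: CS450 black — skip
  CS340 gray
    CS310 gray
    CS310 black
    CS330 gray
      CS301 gray
        CS301→CS470: CS470 black — skip
        CS301→CS420: CS420 is gray → back edge
Back edge closes the cycle CS420 → CS340 → CS330 → CS301 → CS420; its vertices are {CS301, CS330, CS340, CS420}.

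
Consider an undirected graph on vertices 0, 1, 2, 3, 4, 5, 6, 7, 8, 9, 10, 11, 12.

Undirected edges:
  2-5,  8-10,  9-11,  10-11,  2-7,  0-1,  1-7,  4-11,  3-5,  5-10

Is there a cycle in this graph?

DFS, tracking each vertex's parent; an edge to a visited non-parent vertex closes a cycle.
Start from 9:
visit 9 (parent –)
  visit 11 (parent 9)
    11–9: parent, skip
    visit 4 (parent 11)
      4–11: parent, skip
    visit 10 (parent 11)
      10–11: parent, skip
      visit 5 (parent 10)
        visit 2 (parent 5)
          visit 7 (parent 2)
            visit 1 (parent 7)
              visit 0 (parent 1)
                0–1: parent, skip
              1–7: parent, skip
            7–2: parent, skip
          2–5: parent, skip
        visit 3 (parent 5)
          3–5: parent, skip
        5–10: parent, skip
      visit 8 (parent 10)
        8–10: parent, skip
visit 6 (parent –)
visit 12 (parent –)
No non-parent visited neighbor found — the graph is a forest.

No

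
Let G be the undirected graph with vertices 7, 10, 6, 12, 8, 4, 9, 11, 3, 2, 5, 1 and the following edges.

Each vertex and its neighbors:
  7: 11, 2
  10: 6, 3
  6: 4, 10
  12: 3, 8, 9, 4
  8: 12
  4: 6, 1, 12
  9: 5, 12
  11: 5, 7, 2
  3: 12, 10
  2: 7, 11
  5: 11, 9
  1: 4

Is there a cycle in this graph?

Yes

DFS, tracking each vertex's parent; an edge to a visited non-parent vertex closes a cycle.
Start from 2:
visit 2 (parent –)
  visit 7 (parent 2)
    visit 11 (parent 7)
      visit 5 (parent 11)
        5–11: parent, skip
        visit 9 (parent 5)
          9–5: parent, skip
          visit 12 (parent 9)
            visit 3 (parent 12)
              3–12: parent, skip
              visit 10 (parent 3)
                visit 6 (parent 10)
                  visit 4 (parent 6)
                    4–6: parent, skip
                    visit 1 (parent 4)
                      1–4: parent, skip
                    4–12: 12 visited and ≠ parent → cycle
Cycle: 12 – 3 – 10 – 6 – 4 – 12.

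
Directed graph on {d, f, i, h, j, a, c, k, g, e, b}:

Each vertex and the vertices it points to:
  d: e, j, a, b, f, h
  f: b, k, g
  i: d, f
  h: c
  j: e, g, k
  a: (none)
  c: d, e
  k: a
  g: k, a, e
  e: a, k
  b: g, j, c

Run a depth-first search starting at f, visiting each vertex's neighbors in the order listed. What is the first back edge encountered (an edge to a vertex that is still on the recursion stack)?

DFS from f (visiting each vertex's neighbors in the order listed); mark gray on enter, black on exit:
f gray
  b gray
    g gray
      k gray
        a gray
        a black
      k black
      g→a: a black — skip
      e gray
        e→a: a black — skip
        e→k: k black — skip
      e black
    g black
    j gray
      j→e: e black — skip
      j→g: g black — skip
      j→k: k black — skip
    j black
    c gray
      d gray
        d→e: e black — skip
        d→j: j black — skip
        d→a: a black — skip
        d→b: b is gray → back edge
First back edge: d → b.

d->b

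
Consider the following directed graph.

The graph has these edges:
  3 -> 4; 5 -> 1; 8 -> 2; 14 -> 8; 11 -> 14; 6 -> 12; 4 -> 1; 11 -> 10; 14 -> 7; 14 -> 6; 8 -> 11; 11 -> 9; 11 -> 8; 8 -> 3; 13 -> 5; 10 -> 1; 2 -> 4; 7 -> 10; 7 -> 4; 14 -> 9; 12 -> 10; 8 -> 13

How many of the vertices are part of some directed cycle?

3

A vertex is on a directed cycle iff it belongs to a strongly connected component of size ≥ 2 (or has a self-loop).
The vertices on cycles are {8, 11, 14} — 3 in total.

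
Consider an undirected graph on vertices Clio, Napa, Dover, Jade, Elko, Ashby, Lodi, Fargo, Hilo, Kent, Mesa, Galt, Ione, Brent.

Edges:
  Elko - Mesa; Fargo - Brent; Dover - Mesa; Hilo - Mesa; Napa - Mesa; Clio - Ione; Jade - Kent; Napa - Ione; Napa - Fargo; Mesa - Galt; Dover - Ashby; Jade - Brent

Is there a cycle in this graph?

No

DFS, tracking each vertex's parent; an edge to a visited non-parent vertex closes a cycle.
Start from Brent:
visit Brent (parent –)
  visit Fargo (parent Brent)
    Fargo–Brent: parent, skip
    visit Napa (parent Fargo)
      visit Ione (parent Napa)
        Ione–Napa: parent, skip
        visit Clio (parent Ione)
          Clio–Ione: parent, skip
      Napa–Fargo: parent, skip
      visit Mesa (parent Napa)
        visit Galt (parent Mesa)
          Galt–Mesa: parent, skip
        Mesa–Napa: parent, skip
        visit Hilo (parent Mesa)
          Hilo–Mesa: parent, skip
        visit Elko (parent Mesa)
          Elko–Mesa: parent, skip
        visit Dover (parent Mesa)
          visit Ashby (parent Dover)
            Ashby–Dover: parent, skip
          Dover–Mesa: parent, skip
  visit Jade (parent Brent)
    visit Kent (parent Jade)
      Kent–Jade: parent, skip
    Jade–Brent: parent, skip
visit Lodi (parent –)
No non-parent visited neighbor found — the graph is a forest.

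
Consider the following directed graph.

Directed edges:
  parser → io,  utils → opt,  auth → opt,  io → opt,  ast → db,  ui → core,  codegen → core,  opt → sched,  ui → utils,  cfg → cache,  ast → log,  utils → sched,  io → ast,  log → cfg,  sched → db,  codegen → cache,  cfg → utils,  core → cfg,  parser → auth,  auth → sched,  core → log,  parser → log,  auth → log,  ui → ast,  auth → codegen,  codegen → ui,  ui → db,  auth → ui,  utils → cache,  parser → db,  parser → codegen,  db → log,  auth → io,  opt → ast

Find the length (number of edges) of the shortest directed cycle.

5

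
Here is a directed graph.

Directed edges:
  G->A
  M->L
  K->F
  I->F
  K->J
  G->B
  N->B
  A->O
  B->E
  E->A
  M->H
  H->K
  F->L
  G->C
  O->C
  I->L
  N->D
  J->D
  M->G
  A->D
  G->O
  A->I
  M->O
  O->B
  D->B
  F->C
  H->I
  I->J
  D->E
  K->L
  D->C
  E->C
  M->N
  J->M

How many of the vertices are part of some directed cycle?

12

A vertex is on a directed cycle iff it belongs to a strongly connected component of size ≥ 2 (or has a self-loop).
The vertices on cycles are {A, B, D, E, G, H, I, J, K, M, N, O} — 12 in total.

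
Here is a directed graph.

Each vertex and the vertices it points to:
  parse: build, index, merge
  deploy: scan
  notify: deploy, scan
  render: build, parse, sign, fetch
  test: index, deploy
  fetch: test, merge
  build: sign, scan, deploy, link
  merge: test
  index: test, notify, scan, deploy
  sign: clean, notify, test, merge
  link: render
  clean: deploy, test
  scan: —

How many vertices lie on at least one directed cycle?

6

A vertex is on a directed cycle iff it belongs to a strongly connected component of size ≥ 2 (or has a self-loop).
The vertices on cycles are {link, test, build, index, parse, render} — 6 in total.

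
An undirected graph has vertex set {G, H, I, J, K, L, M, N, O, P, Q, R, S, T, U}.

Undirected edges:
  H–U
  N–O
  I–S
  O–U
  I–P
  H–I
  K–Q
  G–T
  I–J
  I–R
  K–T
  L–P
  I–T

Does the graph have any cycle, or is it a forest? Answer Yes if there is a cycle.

DFS, tracking each vertex's parent; an edge to a visited non-parent vertex closes a cycle.
Start from P:
visit P (parent –)
  visit I (parent P)
    visit J (parent I)
      J–I: parent, skip
    I–P: parent, skip
    visit R (parent I)
      R–I: parent, skip
    visit H (parent I)
      H–I: parent, skip
      visit U (parent H)
        U–H: parent, skip
        visit O (parent U)
          O–U: parent, skip
          visit N (parent O)
            N–O: parent, skip
    visit T (parent I)
      T–I: parent, skip
      visit G (parent T)
        G–T: parent, skip
      visit K (parent T)
        visit Q (parent K)
          Q–K: parent, skip
        K–T: parent, skip
    visit S (parent I)
      S–I: parent, skip
  visit L (parent P)
    L–P: parent, skip
visit M (parent –)
No non-parent visited neighbor found — the graph is a forest.

No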